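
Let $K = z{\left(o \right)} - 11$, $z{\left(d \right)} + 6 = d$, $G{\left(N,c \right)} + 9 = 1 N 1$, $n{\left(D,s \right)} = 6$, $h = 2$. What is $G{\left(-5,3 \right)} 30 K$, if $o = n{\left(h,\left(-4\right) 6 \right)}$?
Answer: $4620$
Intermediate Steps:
$o = 6$
$G{\left(N,c \right)} = -9 + N$ ($G{\left(N,c \right)} = -9 + 1 N 1 = -9 + N 1 = -9 + N$)
$z{\left(d \right)} = -6 + d$
$K = -11$ ($K = \left(-6 + 6\right) - 11 = 0 - 11 = -11$)
$G{\left(-5,3 \right)} 30 K = \left(-9 - 5\right) 30 \left(-11\right) = \left(-14\right) 30 \left(-11\right) = \left(-420\right) \left(-11\right) = 4620$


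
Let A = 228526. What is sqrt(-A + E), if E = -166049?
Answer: 5*I*sqrt(15783) ≈ 628.15*I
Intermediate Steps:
sqrt(-A + E) = sqrt(-1*228526 - 166049) = sqrt(-228526 - 166049) = sqrt(-394575) = 5*I*sqrt(15783)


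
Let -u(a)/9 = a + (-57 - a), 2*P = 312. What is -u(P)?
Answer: -513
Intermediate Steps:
P = 156 (P = (1/2)*312 = 156)
u(a) = 513 (u(a) = -9*(a + (-57 - a)) = -9*(-57) = 513)
-u(P) = -1*513 = -513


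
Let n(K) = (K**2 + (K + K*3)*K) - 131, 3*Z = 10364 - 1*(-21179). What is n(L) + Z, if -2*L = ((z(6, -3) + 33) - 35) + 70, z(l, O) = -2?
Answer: 47485/3 ≈ 15828.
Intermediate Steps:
Z = 31543/3 (Z = (10364 - 1*(-21179))/3 = (10364 + 21179)/3 = (1/3)*31543 = 31543/3 ≈ 10514.)
L = -33 (L = -(((-2 + 33) - 35) + 70)/2 = -((31 - 35) + 70)/2 = -(-4 + 70)/2 = -1/2*66 = -33)
n(K) = -131 + 5*K**2 (n(K) = (K**2 + (K + 3*K)*K) - 131 = (K**2 + (4*K)*K) - 131 = (K**2 + 4*K**2) - 131 = 5*K**2 - 131 = -131 + 5*K**2)
n(L) + Z = (-131 + 5*(-33)**2) + 31543/3 = (-131 + 5*1089) + 31543/3 = (-131 + 5445) + 31543/3 = 5314 + 31543/3 = 47485/3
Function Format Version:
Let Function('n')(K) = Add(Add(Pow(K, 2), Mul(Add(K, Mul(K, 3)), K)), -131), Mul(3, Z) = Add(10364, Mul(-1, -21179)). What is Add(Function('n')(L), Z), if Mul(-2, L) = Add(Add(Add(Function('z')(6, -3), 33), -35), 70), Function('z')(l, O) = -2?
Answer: Rational(47485, 3) ≈ 15828.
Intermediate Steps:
Z = Rational(31543, 3) (Z = Mul(Rational(1, 3), Add(10364, Mul(-1, -21179))) = Mul(Rational(1, 3), Add(10364, 21179)) = Mul(Rational(1, 3), 31543) = Rational(31543, 3) ≈ 10514.)
L = -33 (L = Mul(Rational(-1, 2), Add(Add(Add(-2, 33), -35), 70)) = Mul(Rational(-1, 2), Add(Add(31, -35), 70)) = Mul(Rational(-1, 2), Add(-4, 70)) = Mul(Rational(-1, 2), 66) = -33)
Function('n')(K) = Add(-131, Mul(5, Pow(K, 2))) (Function('n')(K) = Add(Add(Pow(K, 2), Mul(Add(K, Mul(3, K)), K)), -131) = Add(Add(Pow(K, 2), Mul(Mul(4, K), K)), -131) = Add(Add(Pow(K, 2), Mul(4, Pow(K, 2))), -131) = Add(Mul(5, Pow(K, 2)), -131) = Add(-131, Mul(5, Pow(K, 2))))
Add(Function('n')(L), Z) = Add(Add(-131, Mul(5, Pow(-33, 2))), Rational(31543, 3)) = Add(Add(-131, Mul(5, 1089)), Rational(31543, 3)) = Add(Add(-131, 5445), Rational(31543, 3)) = Add(5314, Rational(31543, 3)) = Rational(47485, 3)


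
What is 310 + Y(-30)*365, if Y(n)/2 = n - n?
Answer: 310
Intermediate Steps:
Y(n) = 0 (Y(n) = 2*(n - n) = 2*0 = 0)
310 + Y(-30)*365 = 310 + 0*365 = 310 + 0 = 310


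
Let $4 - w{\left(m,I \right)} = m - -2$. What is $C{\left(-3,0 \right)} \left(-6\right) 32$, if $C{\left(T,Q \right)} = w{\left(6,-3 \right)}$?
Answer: $768$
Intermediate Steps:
$w{\left(m,I \right)} = 2 - m$ ($w{\left(m,I \right)} = 4 - \left(m - -2\right) = 4 - \left(m + 2\right) = 4 - \left(2 + m\right) = 2 - m$)
$C{\left(T,Q \right)} = -4$ ($C{\left(T,Q \right)} = 2 - 6 = -4$)
$C{\left(-3,0 \right)} \left(-6\right) 32 = \left(-4\right) \left(-6\right) 32 = 24 \cdot 32 = 768$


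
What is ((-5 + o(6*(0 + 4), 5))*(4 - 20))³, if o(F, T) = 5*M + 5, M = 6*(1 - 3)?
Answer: 884736000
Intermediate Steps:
M = -12 (M = 6*(-2) = -12)
o(F, T) = -55 (o(F, T) = 5*(-12) + 5 = -60 + 5 = -55)
((-5 + o(6*(0 + 4), 5))*(4 - 20))³ = ((-5 - 55)*(4 - 20))³ = (-60*(-16))³ = 960³ = 884736000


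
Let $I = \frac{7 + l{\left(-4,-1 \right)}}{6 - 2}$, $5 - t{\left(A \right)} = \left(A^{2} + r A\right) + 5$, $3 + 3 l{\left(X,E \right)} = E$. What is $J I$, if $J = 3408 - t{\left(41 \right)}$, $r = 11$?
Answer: $\frac{23545}{3} \approx 7848.3$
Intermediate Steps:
$l{\left(X,E \right)} = -1 + \frac{E}{3}$
$t{\left(A \right)} = - A^{2} - 11 A$ ($t{\left(A \right)} = 5 - \left(\left(A^{2} + 11 A\right) + 5\right) = 5 - \left(5 + A^{2} + 11 A\right) = - A^{2} - 11 A$)
$I = \frac{17}{12}$ ($I = \frac{7 + \left(-1 + \frac{1}{3} \left(-1\right)\right)}{6 - 2} = \frac{7 - \frac{4}{3}}{4} = \left(7 - \frac{4}{3}\right) \frac{1}{4} = \frac{17}{3} \cdot \frac{1}{4} = \frac{17}{12} \approx 1.4167$)
$J = 5540$ ($J = 3408 - \left(-1\right) 41 \left(11 + 41\right) = 3408 - \left(-1\right) 41 \cdot 52 = 3408 - -2132 = 3408 + 2132 = 5540$)
$J I = 5540 \cdot \frac{17}{12} = \frac{23545}{3}$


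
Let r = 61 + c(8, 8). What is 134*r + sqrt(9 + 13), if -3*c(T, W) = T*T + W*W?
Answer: 7370/3 + sqrt(22) ≈ 2461.4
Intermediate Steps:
c(T, W) = -T**2/3 - W**2/3 (c(T, W) = -(T*T + W*W)/3 = -(T**2 + W**2)/3 = -T**2/3 - W**2/3)
r = 55/3 (r = 61 + (-1/3*8**2 - 1/3*8**2) = 61 + (-1/3*64 - 1/3*64) = 61 + (-64/3 - 64/3) = 61 - 128/3 = 55/3 ≈ 18.333)
134*r + sqrt(9 + 13) = 134*(55/3) + sqrt(9 + 13) = 7370/3 + sqrt(22)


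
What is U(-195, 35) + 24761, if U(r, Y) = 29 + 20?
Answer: 24810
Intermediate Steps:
U(r, Y) = 49
U(-195, 35) + 24761 = 49 + 24761 = 24810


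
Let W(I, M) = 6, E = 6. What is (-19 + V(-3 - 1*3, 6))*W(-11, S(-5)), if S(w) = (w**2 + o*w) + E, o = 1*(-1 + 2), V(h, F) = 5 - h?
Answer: -48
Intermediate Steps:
o = 1 (o = 1*1 = 1)
S(w) = 6 + w + w**2 (S(w) = (w**2 + 1*w) + 6 = (w**2 + w) + 6 = (w + w**2) + 6 = 6 + w + w**2)
(-19 + V(-3 - 1*3, 6))*W(-11, S(-5)) = (-19 + (5 - (-3 - 1*3)))*6 = (-19 + (5 - (-3 - 3)))*6 = (-19 + (5 - 1*(-6)))*6 = (-19 + (5 + 6))*6 = (-19 + 11)*6 = -8*6 = -48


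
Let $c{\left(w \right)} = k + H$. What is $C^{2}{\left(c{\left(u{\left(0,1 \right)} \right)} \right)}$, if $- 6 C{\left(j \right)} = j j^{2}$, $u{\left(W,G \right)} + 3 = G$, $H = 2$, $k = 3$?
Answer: $\frac{15625}{36} \approx 434.03$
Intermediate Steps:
$u{\left(W,G \right)} = -3 + G$
$c{\left(w \right)} = 5$ ($c{\left(w \right)} = 3 + 2 = 5$)
$C{\left(j \right)} = - \frac{j^{3}}{6}$ ($C{\left(j \right)} = - \frac{j j^{2}}{6} = - \frac{j^{3}}{6}$)
$C^{2}{\left(c{\left(u{\left(0,1 \right)} \right)} \right)} = \left(- \frac{5^{3}}{6}\right)^{2} = \left(\left(- \frac{1}{6}\right) 125\right)^{2} = \left(- \frac{125}{6}\right)^{2} = \frac{15625}{36}$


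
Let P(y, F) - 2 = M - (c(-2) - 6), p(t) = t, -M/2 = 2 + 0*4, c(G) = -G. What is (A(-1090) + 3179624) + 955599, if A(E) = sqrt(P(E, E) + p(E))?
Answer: 4135223 + 8*I*sqrt(17) ≈ 4.1352e+6 + 32.985*I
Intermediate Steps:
M = -4 (M = -2*(2 + 0*4) = -2*(2 + 0) = -2*2 = -4)
P(y, F) = 2 (P(y, F) = 2 + (-4 - (-1*(-2) - 6)) = 2 + (-4 - (2 - 6)) = 2 + (-4 - 1*(-4)) = 2 + (-4 + 4) = 2 + 0 = 2)
A(E) = sqrt(2 + E)
(A(-1090) + 3179624) + 955599 = (sqrt(2 - 1090) + 3179624) + 955599 = (sqrt(-1088) + 3179624) + 955599 = (8*I*sqrt(17) + 3179624) + 955599 = (3179624 + 8*I*sqrt(17)) + 955599 = 4135223 + 8*I*sqrt(17)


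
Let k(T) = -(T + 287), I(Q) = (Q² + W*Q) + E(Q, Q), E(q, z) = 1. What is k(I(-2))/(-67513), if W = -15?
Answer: 322/67513 ≈ 0.0047695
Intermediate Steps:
I(Q) = 1 + Q² - 15*Q (I(Q) = (Q² - 15*Q) + 1 = 1 + Q² - 15*Q)
k(T) = -287 - T (k(T) = -(287 + T) = -287 - T)
k(I(-2))/(-67513) = (-287 - (1 + (-2)² - 15*(-2)))/(-67513) = (-287 - (1 + 4 + 30))*(-1/67513) = (-287 - 1*35)*(-1/67513) = (-287 - 35)*(-1/67513) = -322*(-1/67513) = 322/67513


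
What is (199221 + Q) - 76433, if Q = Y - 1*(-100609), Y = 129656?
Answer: 353053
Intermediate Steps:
Q = 230265 (Q = 129656 - 1*(-100609) = 129656 + 100609 = 230265)
(199221 + Q) - 76433 = (199221 + 230265) - 76433 = 429486 - 76433 = 353053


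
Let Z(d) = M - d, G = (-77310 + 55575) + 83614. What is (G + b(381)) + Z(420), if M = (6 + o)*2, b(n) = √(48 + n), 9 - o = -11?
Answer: 61511 + √429 ≈ 61532.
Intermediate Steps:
o = 20 (o = 9 - 1*(-11) = 9 + 11 = 20)
G = 61879 (G = -21735 + 83614 = 61879)
M = 52 (M = (6 + 20)*2 = 26*2 = 52)
Z(d) = 52 - d
(G + b(381)) + Z(420) = (61879 + √(48 + 381)) + (52 - 1*420) = (61879 + √429) + (52 - 420) = (61879 + √429) - 368 = 61511 + √429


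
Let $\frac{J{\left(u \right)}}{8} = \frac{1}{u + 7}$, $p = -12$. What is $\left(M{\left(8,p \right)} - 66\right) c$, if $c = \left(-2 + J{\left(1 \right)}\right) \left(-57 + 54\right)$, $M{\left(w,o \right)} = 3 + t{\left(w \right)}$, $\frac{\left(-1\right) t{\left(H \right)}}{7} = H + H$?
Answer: $-525$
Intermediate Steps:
$J{\left(u \right)} = \frac{8}{7 + u}$ ($J{\left(u \right)} = \frac{8}{u + 7} = \frac{8}{7 + u}$)
$t{\left(H \right)} = - 14 H$ ($t{\left(H \right)} = - 7 \left(H + H\right) = - 7 \cdot 2 H = - 14 H$)
$M{\left(w,o \right)} = 3 - 14 w$
$c = 3$ ($c = \left(-2 + \frac{8}{7 + 1}\right) \left(-57 + 54\right) = \left(-2 + \frac{8}{8}\right) \left(-3\right) = \left(-2 + 8 \cdot \frac{1}{8}\right) \left(-3\right) = \left(-2 + 1\right) \left(-3\right) = \left(-1\right) \left(-3\right) = 3$)
$\left(M{\left(8,p \right)} - 66\right) c = \left(\left(3 - 112\right) - 66\right) 3 = \left(-109 - 66\right) 3 = \left(-175\right) 3 = -525$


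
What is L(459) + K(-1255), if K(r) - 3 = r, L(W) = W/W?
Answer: -1251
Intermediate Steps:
L(W) = 1
K(r) = 3 + r
L(459) + K(-1255) = 1 + (3 - 1255) = 1 - 1252 = -1251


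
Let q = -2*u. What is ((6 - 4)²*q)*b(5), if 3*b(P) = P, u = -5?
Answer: 200/3 ≈ 66.667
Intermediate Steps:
b(P) = P/3
q = 10 (q = -2*(-5) = 10)
((6 - 4)²*q)*b(5) = ((6 - 4)²*10)*((⅓)*5) = (2²*10)*(5/3) = (4*10)*(5/3) = 40*(5/3) = 200/3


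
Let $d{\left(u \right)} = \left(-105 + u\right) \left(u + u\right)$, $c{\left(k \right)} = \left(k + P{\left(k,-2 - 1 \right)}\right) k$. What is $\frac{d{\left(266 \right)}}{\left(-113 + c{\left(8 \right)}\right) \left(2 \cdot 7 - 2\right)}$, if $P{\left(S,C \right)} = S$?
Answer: $\frac{21413}{45} \approx 475.84$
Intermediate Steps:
$c{\left(k \right)} = 2 k^{2}$ ($c{\left(k \right)} = \left(k + k\right) k = 2 k k = 2 k^{2}$)
$d{\left(u \right)} = 2 u \left(-105 + u\right)$ ($d{\left(u \right)} = \left(-105 + u\right) 2 u = 2 u \left(-105 + u\right)$)
$\frac{d{\left(266 \right)}}{\left(-113 + c{\left(8 \right)}\right) \left(2 \cdot 7 - 2\right)} = \frac{2 \cdot 266 \left(-105 + 266\right)}{\left(-113 + 2 \cdot 8^{2}\right) \left(2 \cdot 7 - 2\right)} = \frac{2 \cdot 266 \cdot 161}{\left(-113 + 2 \cdot 64\right) \left(14 - 2\right)} = \frac{85652}{\left(-113 + 128\right) 12} = \frac{85652}{15 \cdot 12} = \frac{85652}{180} = 85652 \cdot \frac{1}{180} = \frac{21413}{45}$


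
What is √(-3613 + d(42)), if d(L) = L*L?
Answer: 43*I ≈ 43.0*I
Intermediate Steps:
d(L) = L²
√(-3613 + d(42)) = √(-3613 + 42²) = √(-3613 + 1764) = √(-1849) = 43*I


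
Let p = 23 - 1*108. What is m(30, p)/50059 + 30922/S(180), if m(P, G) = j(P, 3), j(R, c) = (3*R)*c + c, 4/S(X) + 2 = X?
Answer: 68882635984/50059 ≈ 1.3760e+6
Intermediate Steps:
S(X) = 4/(-2 + X)
p = -85 (p = 23 - 108 = -85)
j(R, c) = c + 3*R*c (j(R, c) = 3*R*c + c = c + 3*R*c)
m(P, G) = 3 + 9*P (m(P, G) = 3*(1 + 3*P) = 3 + 9*P)
m(30, p)/50059 + 30922/S(180) = (3 + 9*30)/50059 + 30922/((4/(-2 + 180))) = (3 + 270)*(1/50059) + 30922/((4/178)) = 273*(1/50059) + 30922/((4*(1/178))) = 273/50059 + 30922/(2/89) = 273/50059 + 30922*(89/2) = 273/50059 + 1376029 = 68882635984/50059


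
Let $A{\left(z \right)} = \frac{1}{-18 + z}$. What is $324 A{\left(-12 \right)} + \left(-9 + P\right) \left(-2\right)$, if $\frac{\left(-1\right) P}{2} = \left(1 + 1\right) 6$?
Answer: $\frac{276}{5} \approx 55.2$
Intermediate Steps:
$P = -24$ ($P = - 2 \left(1 + 1\right) 6 = - 2 \cdot 2 \cdot 6 = \left(-2\right) 12 = -24$)
$324 A{\left(-12 \right)} + \left(-9 + P\right) \left(-2\right) = \frac{324}{-18 - 12} + \left(-9 - 24\right) \left(-2\right) = \frac{324}{-30} - -66 = 324 \left(- \frac{1}{30}\right) + 66 = - \frac{54}{5} + 66 = \frac{276}{5}$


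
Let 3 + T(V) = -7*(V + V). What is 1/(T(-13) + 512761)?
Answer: 1/512940 ≈ 1.9495e-6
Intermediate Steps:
T(V) = -3 - 14*V (T(V) = -3 - 7*(V + V) = -3 - 14*V)
1/(T(-13) + 512761) = 1/((-3 - 14*(-13)) + 512761) = 1/((-3 + 182) + 512761) = 1/(179 + 512761) = 1/512940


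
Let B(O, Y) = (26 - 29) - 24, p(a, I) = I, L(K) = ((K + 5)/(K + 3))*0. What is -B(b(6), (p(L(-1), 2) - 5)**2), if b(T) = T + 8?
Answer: 27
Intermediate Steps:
L(K) = 0 (L(K) = ((5 + K)/(3 + K))*0 = 0)
b(T) = 8 + T
B(O, Y) = -27 (B(O, Y) = -3 - 24 = -27)
-B(b(6), (p(L(-1), 2) - 5)**2) = -1*(-27) = 27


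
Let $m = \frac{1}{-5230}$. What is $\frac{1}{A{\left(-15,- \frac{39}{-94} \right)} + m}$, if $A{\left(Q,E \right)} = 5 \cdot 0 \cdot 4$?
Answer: $-5230$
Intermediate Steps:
$m = - \frac{1}{5230} \approx -0.0001912$
$A{\left(Q,E \right)} = 0$ ($A{\left(Q,E \right)} = 0 \cdot 4 = 0$)
$\frac{1}{A{\left(-15,- \frac{39}{-94} \right)} + m} = \frac{1}{0 - \frac{1}{5230}} = \frac{1}{- \frac{1}{5230}} = -5230$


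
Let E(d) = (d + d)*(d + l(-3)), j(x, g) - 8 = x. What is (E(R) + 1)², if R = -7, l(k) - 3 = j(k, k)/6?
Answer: 18496/9 ≈ 2055.1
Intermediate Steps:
j(x, g) = 8 + x
l(k) = 13/3 + k/6 (l(k) = 3 + (8 + k)/6 = 3 + (8 + k)*(⅙) = 3 + (4/3 + k/6) = 13/3 + k/6)
E(d) = 2*d*(23/6 + d) (E(d) = (d + d)*(d + (13/3 + (⅙)*(-3))) = (2*d)*(d + (13/3 - ½)) = (2*d)*(d + 23/6) = (2*d)*(23/6 + d) = 2*d*(23/6 + d))
(E(R) + 1)² = ((⅓)*(-7)*(23 + 6*(-7)) + 1)² = ((⅓)*(-7)*(23 - 42) + 1)² = ((⅓)*(-7)*(-19) + 1)² = (133/3 + 1)² = (136/3)² = 18496/9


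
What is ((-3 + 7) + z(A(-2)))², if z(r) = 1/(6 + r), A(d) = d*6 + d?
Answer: 961/64 ≈ 15.016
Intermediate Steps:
A(d) = 7*d (A(d) = 6*d + d = 7*d)
((-3 + 7) + z(A(-2)))² = ((-3 + 7) + 1/(6 + 7*(-2)))² = (4 + 1/(6 - 14))² = (4 + 1/(-8))² = (4 - ⅛)² = (31/8)² = 961/64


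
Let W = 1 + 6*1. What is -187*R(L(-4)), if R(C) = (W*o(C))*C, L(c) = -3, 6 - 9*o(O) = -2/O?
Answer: 20944/9 ≈ 2327.1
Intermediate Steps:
o(O) = ⅔ + 2/(9*O) (o(O) = ⅔ - (-2)/(9*O) = ⅔ + 2/(9*O))
W = 7 (W = 1 + 6 = 7)
R(C) = 14/9 + 14*C/3 (R(C) = (7*(2*(1 + 3*C)/(9*C)))*C = (14*(1 + 3*C)/(9*C))*C = 14/9 + 14*C/3)
-187*R(L(-4)) = -187*(14/9 + (14/3)*(-3)) = -187*(14/9 - 14) = -187*(-112/9) = 20944/9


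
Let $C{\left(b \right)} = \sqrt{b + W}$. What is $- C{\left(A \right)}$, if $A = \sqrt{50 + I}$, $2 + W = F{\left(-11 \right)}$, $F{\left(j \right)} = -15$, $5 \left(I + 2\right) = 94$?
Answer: $- \frac{i \sqrt{425 - 5 \sqrt{1670}}}{5} \approx - 2.971 i$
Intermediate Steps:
$I = \frac{84}{5}$ ($I = -2 + \frac{1}{5} \cdot 94 = -2 + \frac{94}{5} = \frac{84}{5} \approx 16.8$)
$W = -17$ ($W = -2 - 15 = -17$)
$A = \frac{\sqrt{1670}}{5}$ ($A = \sqrt{50 + \frac{84}{5}} = \sqrt{\frac{334}{5}} = \frac{\sqrt{1670}}{5} \approx 8.1731$)
$C{\left(b \right)} = \sqrt{-17 + b}$ ($C{\left(b \right)} = \sqrt{b - 17} = \sqrt{-17 + b}$)
$- C{\left(A \right)} = - \sqrt{-17 + \frac{\sqrt{1670}}{5}}$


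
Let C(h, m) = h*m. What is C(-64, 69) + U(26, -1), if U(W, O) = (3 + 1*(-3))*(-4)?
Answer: -4416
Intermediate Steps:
U(W, O) = 0 (U(W, O) = (3 - 3)*(-4) = 0*(-4) = 0)
C(-64, 69) + U(26, -1) = -64*69 + 0 = -4416 + 0 = -4416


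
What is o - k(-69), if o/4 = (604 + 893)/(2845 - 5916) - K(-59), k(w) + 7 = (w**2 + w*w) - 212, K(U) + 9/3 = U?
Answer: -27813893/3071 ≈ -9057.0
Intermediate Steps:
K(U) = -3 + U
k(w) = -219 + 2*w**2 (k(w) = -7 + ((w**2 + w*w) - 212) = -7 + ((w**2 + w**2) - 212) = -7 + (2*w**2 - 212) = -7 + (-212 + 2*w**2) = -219 + 2*w**2)
o = 755620/3071 (o = 4*((604 + 893)/(2845 - 5916) - (-3 - 59)) = 4*(1497/(-3071) - 1*(-62)) = 4*(1497*(-1/3071) + 62) = 4*(-1497/3071 + 62) = 4*(188905/3071) = 755620/3071 ≈ 246.05)
o - k(-69) = 755620/3071 - (-219 + 2*(-69)**2) = 755620/3071 - (-219 + 2*4761) = 755620/3071 - (-219 + 9522) = 755620/3071 - 1*9303 = 755620/3071 - 9303 = -27813893/3071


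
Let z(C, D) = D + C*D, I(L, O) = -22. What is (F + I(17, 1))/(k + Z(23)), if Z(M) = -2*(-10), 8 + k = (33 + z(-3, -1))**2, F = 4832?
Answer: 4810/1237 ≈ 3.8884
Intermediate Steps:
k = 1217 (k = -8 + (33 - (1 - 3))**2 = -8 + (33 - 1*(-2))**2 = -8 + (33 + 2)**2 = -8 + 35**2 = -8 + 1225 = 1217)
Z(M) = 20
(F + I(17, 1))/(k + Z(23)) = (4832 - 22)/(1217 + 20) = 4810/1237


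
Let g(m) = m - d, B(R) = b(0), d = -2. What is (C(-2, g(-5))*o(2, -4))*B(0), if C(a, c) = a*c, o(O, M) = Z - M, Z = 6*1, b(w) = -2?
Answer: -120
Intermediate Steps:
B(R) = -2
g(m) = 2 + m (g(m) = m - 1*(-2) = m + 2 = 2 + m)
Z = 6
o(O, M) = 6 - M
(C(-2, g(-5))*o(2, -4))*B(0) = ((-2*(2 - 5))*(6 - 1*(-4)))*(-2) = ((-2*(-3))*(6 + 4))*(-2) = (6*10)*(-2) = 60*(-2) = -120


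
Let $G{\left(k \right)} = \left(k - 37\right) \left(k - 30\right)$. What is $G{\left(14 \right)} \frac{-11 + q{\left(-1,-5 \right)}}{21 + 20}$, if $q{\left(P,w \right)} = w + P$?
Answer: $- \frac{6256}{41} \approx -152.59$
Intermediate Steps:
$q{\left(P,w \right)} = P + w$
$G{\left(k \right)} = \left(-37 + k\right) \left(-30 + k\right)$
$G{\left(14 \right)} \frac{-11 + q{\left(-1,-5 \right)}}{21 + 20} = \left(1110 + 14^{2} - 938\right) \frac{-11 - 6}{21 + 20} = \left(1110 + 196 - 938\right) \frac{-11 - 6}{41} = 368 \left(\left(-17\right) \frac{1}{41}\right) = 368 \left(- \frac{17}{41}\right) = - \frac{6256}{41}$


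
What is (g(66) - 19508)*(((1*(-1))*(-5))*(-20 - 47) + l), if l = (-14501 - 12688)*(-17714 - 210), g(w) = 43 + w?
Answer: -9453817504099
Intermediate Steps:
l = 487335636 (l = -27189*(-17924) = 487335636)
(g(66) - 19508)*(((1*(-1))*(-5))*(-20 - 47) + l) = ((43 + 66) - 19508)*(((1*(-1))*(-5))*(-20 - 47) + 487335636) = (109 - 19508)*(-1*(-5)*(-67) + 487335636) = -19399*(5*(-67) + 487335636) = -19399*(-335 + 487335636) = -19399*487335301 = -9453817504099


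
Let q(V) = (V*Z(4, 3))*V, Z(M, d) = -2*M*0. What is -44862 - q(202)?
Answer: -44862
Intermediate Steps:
Z(M, d) = 0
q(V) = 0 (q(V) = (V*0)*V = 0*V = 0)
-44862 - q(202) = -44862 - 1*0 = -44862 + 0 = -44862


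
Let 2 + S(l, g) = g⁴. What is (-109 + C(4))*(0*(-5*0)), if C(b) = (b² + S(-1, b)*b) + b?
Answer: 0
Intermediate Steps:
S(l, g) = -2 + g⁴
C(b) = b + b² + b*(-2 + b⁴) (C(b) = (b² + (-2 + b⁴)*b) + b = (b² + b*(-2 + b⁴)) + b = b + b² + b*(-2 + b⁴))
(-109 + C(4))*(0*(-5*0)) = (-109 + 4*(-1 + 4 + 4⁴))*(0*(-5*0)) = (-109 + 4*(-1 + 4 + 256))*(0*0) = (-109 + 4*259)*0 = (-109 + 1036)*0 = 927*0 = 0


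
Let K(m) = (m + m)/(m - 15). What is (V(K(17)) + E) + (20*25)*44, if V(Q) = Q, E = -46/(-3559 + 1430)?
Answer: 46874239/2129 ≈ 22017.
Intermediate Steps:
K(m) = 2*m/(-15 + m) (K(m) = (2*m)/(-15 + m) = 2*m/(-15 + m))
E = 46/2129 (E = -46/(-2129) = -1/2129*(-46) = 46/2129 ≈ 0.021606)
(V(K(17)) + E) + (20*25)*44 = (2*17/(-15 + 17) + 46/2129) + (20*25)*44 = (2*17/2 + 46/2129) + 500*44 = (2*17*(½) + 46/2129) + 22000 = (17 + 46/2129) + 22000 = 36239/2129 + 22000 = 46874239/2129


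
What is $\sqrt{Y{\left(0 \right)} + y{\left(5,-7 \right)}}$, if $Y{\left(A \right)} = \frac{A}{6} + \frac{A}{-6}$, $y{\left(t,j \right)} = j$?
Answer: $i \sqrt{7} \approx 2.6458 i$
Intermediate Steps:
$Y{\left(A \right)} = 0$ ($Y{\left(A \right)} = A \frac{1}{6} + A \left(- \frac{1}{6}\right) = \frac{A}{6} - \frac{A}{6} = 0$)
$\sqrt{Y{\left(0 \right)} + y{\left(5,-7 \right)}} = \sqrt{0 - 7} = \sqrt{-7} = i \sqrt{7}$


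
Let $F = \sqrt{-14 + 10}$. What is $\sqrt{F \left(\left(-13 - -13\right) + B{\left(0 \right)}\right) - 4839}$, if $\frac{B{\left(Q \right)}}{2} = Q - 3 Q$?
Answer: $i \sqrt{4839} \approx 69.563 i$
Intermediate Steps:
$F = 2 i$ ($F = \sqrt{-4} = 2 i \approx 2.0 i$)
$B{\left(Q \right)} = - 4 Q$ ($B{\left(Q \right)} = 2 \left(Q - 3 Q\right) = 2 \left(- 2 Q\right) = - 4 Q$)
$\sqrt{F \left(\left(-13 - -13\right) + B{\left(0 \right)}\right) - 4839} = \sqrt{2 i \left(\left(-13 - -13\right) - 0\right) - 4839} = \sqrt{2 i \left(\left(-13 + 13\right) + 0\right) - 4839} = \sqrt{2 i \left(0 + 0\right) - 4839} = \sqrt{2 i 0 - 4839} = \sqrt{0 - 4839} = \sqrt{-4839} = i \sqrt{4839}$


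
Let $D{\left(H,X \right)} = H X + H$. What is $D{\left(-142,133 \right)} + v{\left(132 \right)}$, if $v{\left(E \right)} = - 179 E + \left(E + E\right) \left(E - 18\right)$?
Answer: $-12560$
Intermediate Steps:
$D{\left(H,X \right)} = H + H X$
$v{\left(E \right)} = - 179 E + 2 E \left(-18 + E\right)$
$D{\left(-142,133 \right)} + v{\left(132 \right)} = - 142 \left(1 + 133\right) + 132 \left(-215 + 2 \cdot 132\right) = \left(-142\right) 134 + 132 \left(-215 + 264\right) = -19028 + 132 \cdot 49 = -19028 + 6468 = -12560$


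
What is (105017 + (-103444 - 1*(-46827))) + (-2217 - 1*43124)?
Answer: 3059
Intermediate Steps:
(105017 + (-103444 - 1*(-46827))) + (-2217 - 1*43124) = (105017 + (-103444 + 46827)) + (-2217 - 43124) = (105017 - 56617) - 45341 = 48400 - 45341 = 3059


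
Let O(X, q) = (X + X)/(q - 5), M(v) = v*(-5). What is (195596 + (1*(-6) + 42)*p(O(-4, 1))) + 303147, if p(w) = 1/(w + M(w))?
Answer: 997477/2 ≈ 4.9874e+5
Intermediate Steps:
M(v) = -5*v
O(X, q) = 2*X/(-5 + q) (O(X, q) = (2*X)/(-5 + q) = 2*X/(-5 + q))
p(w) = -1/(4*w) (p(w) = 1/(w - 5*w) = 1/(-4*w) = -1/(4*w))
(195596 + (1*(-6) + 42)*p(O(-4, 1))) + 303147 = (195596 + (1*(-6) + 42)*(-1/(4*(2*(-4)/(-5 + 1))))) + 303147 = (195596 + (-6 + 42)*(-1/(4*(2*(-4)/(-4))))) + 303147 = (195596 + 36*(-1/(4*(2*(-4)*(-1/4))))) + 303147 = (195596 + 36*(-1/4/2)) + 303147 = (195596 + 36*(-1/4*1/2)) + 303147 = (195596 + 36*(-1/8)) + 303147 = (195596 - 9/2) + 303147 = 391183/2 + 303147 = 997477/2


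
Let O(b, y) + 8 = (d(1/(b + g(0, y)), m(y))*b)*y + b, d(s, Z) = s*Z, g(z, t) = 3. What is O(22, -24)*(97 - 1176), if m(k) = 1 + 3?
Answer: 1901198/25 ≈ 76048.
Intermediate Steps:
m(k) = 4
d(s, Z) = Z*s
O(b, y) = -8 + b + 4*b*y/(3 + b) (O(b, y) = -8 + (((4/(b + 3))*b)*y + b) = -8 + (((4/(3 + b))*b)*y + b) = -8 + ((4*b/(3 + b))*y + b) = -8 + (4*b*y/(3 + b) + b) = -8 + (b + 4*b*y/(3 + b)) = -8 + b + 4*b*y/(3 + b))
O(22, -24)*(97 - 1176) = (((-8 + 22)*(3 + 22) + 4*22*(-24))/(3 + 22))*(97 - 1176) = ((14*25 - 2112)/25)*(-1079) = ((350 - 2112)/25)*(-1079) = ((1/25)*(-1762))*(-1079) = -1762/25*(-1079) = 1901198/25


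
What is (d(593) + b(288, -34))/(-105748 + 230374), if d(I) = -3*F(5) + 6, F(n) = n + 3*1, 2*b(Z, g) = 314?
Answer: 139/124626 ≈ 0.0011153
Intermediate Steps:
b(Z, g) = 157 (b(Z, g) = (1/2)*314 = 157)
F(n) = 3 + n (F(n) = n + 3 = 3 + n)
d(I) = -18 (d(I) = -3*(3 + 5) + 6 = -3*8 + 6 = -24 + 6 = -18)
(d(593) + b(288, -34))/(-105748 + 230374) = (-18 + 157)/(-105748 + 230374) = 139/124626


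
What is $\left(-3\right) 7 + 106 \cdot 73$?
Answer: $7717$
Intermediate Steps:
$\left(-3\right) 7 + 106 \cdot 73 = -21 + 7738 = 7717$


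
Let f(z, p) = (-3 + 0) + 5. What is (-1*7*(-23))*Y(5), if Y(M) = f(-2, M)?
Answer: 322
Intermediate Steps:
f(z, p) = 2 (f(z, p) = -3 + 5 = 2)
Y(M) = 2
(-1*7*(-23))*Y(5) = (-1*7*(-23))*2 = -7*(-23)*2 = 161*2 = 322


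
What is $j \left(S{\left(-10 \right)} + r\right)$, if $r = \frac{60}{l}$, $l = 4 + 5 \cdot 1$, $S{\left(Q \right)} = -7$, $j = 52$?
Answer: $- \frac{52}{3} \approx -17.333$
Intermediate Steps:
$l = 9$ ($l = 4 + 5 = 9$)
$r = \frac{20}{3}$ ($r = \frac{60}{9} = 60 \cdot \frac{1}{9} = \frac{20}{3} \approx 6.6667$)
$j \left(S{\left(-10 \right)} + r\right) = 52 \left(-7 + \frac{20}{3}\right) = 52 \left(- \frac{1}{3}\right) = - \frac{52}{3}$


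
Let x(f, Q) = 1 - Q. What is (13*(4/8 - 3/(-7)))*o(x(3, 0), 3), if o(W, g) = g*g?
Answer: 1521/14 ≈ 108.64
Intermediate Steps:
o(W, g) = g²
(13*(4/8 - 3/(-7)))*o(x(3, 0), 3) = (13*(4/8 - 3/(-7)))*3² = (13*(4*(⅛) - 3*(-⅐)))*9 = (13*(½ + 3/7))*9 = (13*(13/14))*9 = (169/14)*9 = 1521/14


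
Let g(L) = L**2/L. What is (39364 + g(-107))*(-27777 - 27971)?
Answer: -2188499236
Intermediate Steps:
g(L) = L
(39364 + g(-107))*(-27777 - 27971) = (39364 - 107)*(-27777 - 27971) = 39257*(-55748) = -2188499236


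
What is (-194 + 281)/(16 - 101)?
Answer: -87/85 ≈ -1.0235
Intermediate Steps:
(-194 + 281)/(16 - 101) = 87/(-85) = 87*(-1/85) = -87/85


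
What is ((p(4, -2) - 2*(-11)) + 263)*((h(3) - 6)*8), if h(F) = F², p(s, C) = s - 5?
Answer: 6816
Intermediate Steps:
p(s, C) = -5 + s
((p(4, -2) - 2*(-11)) + 263)*((h(3) - 6)*8) = (((-5 + 4) - 2*(-11)) + 263)*((3² - 6)*8) = ((-1 + 22) + 263)*((9 - 6)*8) = (21 + 263)*(3*8) = 284*24 = 6816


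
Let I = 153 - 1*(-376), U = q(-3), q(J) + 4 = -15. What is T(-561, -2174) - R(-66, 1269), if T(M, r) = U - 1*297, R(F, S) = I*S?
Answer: -671617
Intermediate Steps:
q(J) = -19 (q(J) = -4 - 15 = -19)
U = -19
I = 529 (I = 153 + 376 = 529)
R(F, S) = 529*S
T(M, r) = -316 (T(M, r) = -19 - 1*297 = -19 - 297 = -316)
T(-561, -2174) - R(-66, 1269) = -316 - 529*1269 = -316 - 1*671301 = -316 - 671301 = -671617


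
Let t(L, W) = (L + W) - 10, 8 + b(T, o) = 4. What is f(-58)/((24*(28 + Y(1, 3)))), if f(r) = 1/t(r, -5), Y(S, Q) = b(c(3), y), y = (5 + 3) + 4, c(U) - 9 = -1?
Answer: -1/42048 ≈ -2.3782e-5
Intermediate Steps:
c(U) = 8 (c(U) = 9 - 1 = 8)
y = 12 (y = 8 + 4 = 12)
b(T, o) = -4 (b(T, o) = -8 + 4 = -4)
t(L, W) = -10 + L + W
Y(S, Q) = -4
f(r) = 1/(-15 + r) (f(r) = 1/(-10 + r - 5) = 1/(-15 + r))
f(-58)/((24*(28 + Y(1, 3)))) = 1/((-15 - 58)*((24*(28 - 4)))) = 1/((-73)*((24*24))) = -1/73/576 = -1/73*1/576 = -1/42048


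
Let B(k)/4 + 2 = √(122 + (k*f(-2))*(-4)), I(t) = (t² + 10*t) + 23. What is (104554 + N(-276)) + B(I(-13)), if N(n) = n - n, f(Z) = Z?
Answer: 104546 + 4*√618 ≈ 1.0465e+5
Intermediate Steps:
I(t) = 23 + t² + 10*t
N(n) = 0
B(k) = -8 + 4*√(122 + 8*k) (B(k) = -8 + 4*√(122 + (k*(-2))*(-4)) = -8 + 4*√(122 - 2*k*(-4)) = -8 + 4*√(122 + 8*k))
(104554 + N(-276)) + B(I(-13)) = (104554 + 0) + (-8 + 4*√(122 + 8*(23 + (-13)² + 10*(-13)))) = 104554 + (-8 + 4*√(122 + 8*(23 + 169 - 130))) = 104554 + (-8 + 4*√(122 + 8*62)) = 104554 + (-8 + 4*√(122 + 496)) = 104554 + (-8 + 4*√618) = 104546 + 4*√618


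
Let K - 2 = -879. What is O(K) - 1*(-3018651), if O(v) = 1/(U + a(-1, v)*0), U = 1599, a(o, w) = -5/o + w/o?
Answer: 4826822950/1599 ≈ 3.0187e+6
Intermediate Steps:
K = -877 (K = 2 - 879 = -877)
O(v) = 1/1599 (O(v) = 1/(1599 + ((-5 + v)/(-1))*0) = 1/(1599 - (-5 + v)*0) = 1/(1599 + (5 - v)*0) = 1/(1599 + 0) = 1/1599)
O(K) - 1*(-3018651) = 1/1599 - 1*(-3018651) = 1/1599 + 3018651 = 4826822950/1599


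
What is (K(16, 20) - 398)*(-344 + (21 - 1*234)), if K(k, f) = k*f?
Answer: 43446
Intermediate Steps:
K(k, f) = f*k
(K(16, 20) - 398)*(-344 + (21 - 1*234)) = (20*16 - 398)*(-344 + (21 - 1*234)) = (320 - 398)*(-344 + (21 - 234)) = -78*(-344 - 213) = -78*(-557) = 43446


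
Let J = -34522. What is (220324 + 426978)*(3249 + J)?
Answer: -20243075446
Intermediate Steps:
(220324 + 426978)*(3249 + J) = (220324 + 426978)*(3249 - 34522) = 647302*(-31273) = -20243075446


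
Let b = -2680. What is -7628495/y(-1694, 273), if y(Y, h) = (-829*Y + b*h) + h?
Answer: -1089785/96137 ≈ -11.336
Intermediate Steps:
y(Y, h) = -2679*h - 829*Y (y(Y, h) = (-829*Y - 2680*h) + h = (-2680*h - 829*Y) + h = -2679*h - 829*Y)
-7628495/y(-1694, 273) = -7628495/(-2679*273 - 829*(-1694)) = -7628495/(-731367 + 1404326) = -7628495/672959 = -7628495*1/672959 = -1089785/96137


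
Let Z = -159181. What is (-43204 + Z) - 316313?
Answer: -518698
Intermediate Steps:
(-43204 + Z) - 316313 = (-43204 - 159181) - 316313 = -202385 - 316313 = -518698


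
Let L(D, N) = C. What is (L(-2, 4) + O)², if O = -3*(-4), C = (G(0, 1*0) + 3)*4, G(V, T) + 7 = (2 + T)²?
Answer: 144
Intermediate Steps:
G(V, T) = -7 + (2 + T)²
C = 0 (C = ((-7 + (2 + 1*0)²) + 3)*4 = ((-7 + (2 + 0)²) + 3)*4 = ((-7 + 2²) + 3)*4 = ((-7 + 4) + 3)*4 = (-3 + 3)*4 = 0*4 = 0)
L(D, N) = 0
O = 12
(L(-2, 4) + O)² = (0 + 12)² = 12² = 144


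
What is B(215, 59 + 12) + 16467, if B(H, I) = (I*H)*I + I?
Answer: 1100353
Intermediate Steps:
B(H, I) = I + H*I**2 (B(H, I) = (H*I)*I + I = H*I**2 + I = I + H*I**2)
B(215, 59 + 12) + 16467 = (59 + 12)*(1 + 215*(59 + 12)) + 16467 = 71*(1 + 215*71) + 16467 = 71*(1 + 15265) + 16467 = 71*15266 + 16467 = 1083886 + 16467 = 1100353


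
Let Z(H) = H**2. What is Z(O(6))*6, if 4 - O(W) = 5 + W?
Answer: 294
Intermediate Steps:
O(W) = -1 - W (O(W) = 4 - (5 + W) = 4 + (-5 - W) = -1 - W)
Z(O(6))*6 = (-1 - 1*6)**2*6 = (-1 - 6)**2*6 = (-7)**2*6 = 49*6 = 294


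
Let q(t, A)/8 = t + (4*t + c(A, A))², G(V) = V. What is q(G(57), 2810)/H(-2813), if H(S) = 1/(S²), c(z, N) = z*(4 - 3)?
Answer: 584262042387752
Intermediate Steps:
c(z, N) = z (c(z, N) = z*1 = z)
H(S) = S⁻²
q(t, A) = 8*t + 8*(A + 4*t)² (q(t, A) = 8*(t + (4*t + A)²) = 8*(t + (A + 4*t)²) = 8*t + 8*(A + 4*t)²)
q(G(57), 2810)/H(-2813) = (8*57 + 8*(2810 + 4*57)²)/((-2813)⁻²) = (456 + 8*(2810 + 228)²)/(1/7912969) = (456 + 8*3038²)*7912969 = (456 + 8*9229444)*7912969 = (456 + 73835552)*7912969 = 73836008*7912969 = 584262042387752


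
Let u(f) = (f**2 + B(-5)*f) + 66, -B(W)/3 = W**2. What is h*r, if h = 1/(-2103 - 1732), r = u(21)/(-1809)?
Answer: -356/2312505 ≈ -0.00015395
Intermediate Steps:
B(W) = -3*W**2
u(f) = 66 + f**2 - 75*f (u(f) = (f**2 + (-3*(-5)**2)*f) + 66 = (f**2 + (-3*25)*f) + 66 = (f**2 - 75*f) + 66 = 66 + f**2 - 75*f)
r = 356/603 (r = (66 + 21**2 - 75*21)/(-1809) = (66 + 441 - 1575)*(-1/1809) = -1068*(-1/1809) = 356/603 ≈ 0.59038)
h = -1/3835 (h = 1/(-3835) = -1/3835 ≈ -0.00026076)
h*r = -1/3835*356/603 = -356/2312505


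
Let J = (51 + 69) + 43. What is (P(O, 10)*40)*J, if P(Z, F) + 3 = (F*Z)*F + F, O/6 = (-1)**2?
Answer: 3957640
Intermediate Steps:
O = 6 (O = 6*(-1)**2 = 6*1 = 6)
P(Z, F) = -3 + F + Z*F**2 (P(Z, F) = -3 + ((F*Z)*F + F) = -3 + (Z*F**2 + F) = -3 + (F + Z*F**2) = -3 + F + Z*F**2)
J = 163 (J = 120 + 43 = 163)
(P(O, 10)*40)*J = ((-3 + 10 + 6*10**2)*40)*163 = ((-3 + 10 + 6*100)*40)*163 = ((-3 + 10 + 600)*40)*163 = (607*40)*163 = 24280*163 = 3957640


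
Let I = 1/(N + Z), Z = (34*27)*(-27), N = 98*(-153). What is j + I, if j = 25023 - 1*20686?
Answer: 172525859/39780 ≈ 4337.0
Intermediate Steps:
N = -14994
Z = -24786 (Z = 918*(-27) = -24786)
j = 4337 (j = 25023 - 20686 = 4337)
I = -1/39780 (I = 1/(-14994 - 24786) = 1/(-39780) = -1/39780 ≈ -2.5138e-5)
j + I = 4337 - 1/39780 = 172525859/39780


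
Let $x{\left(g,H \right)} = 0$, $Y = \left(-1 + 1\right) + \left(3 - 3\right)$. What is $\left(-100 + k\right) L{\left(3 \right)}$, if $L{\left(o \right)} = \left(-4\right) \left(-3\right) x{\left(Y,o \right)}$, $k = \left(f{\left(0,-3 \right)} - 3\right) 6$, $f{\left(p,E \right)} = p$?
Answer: $0$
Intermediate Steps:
$Y = 0$ ($Y = 0 + \left(3 - 3\right) = 0 + 0 = 0$)
$k = -18$ ($k = \left(0 - 3\right) 6 = \left(-3\right) 6 = -18$)
$L{\left(o \right)} = 0$ ($L{\left(o \right)} = \left(-4\right) \left(-3\right) 0 = 12 \cdot 0 = 0$)
$\left(-100 + k\right) L{\left(3 \right)} = \left(-100 - 18\right) 0 = \left(-118\right) 0 = 0$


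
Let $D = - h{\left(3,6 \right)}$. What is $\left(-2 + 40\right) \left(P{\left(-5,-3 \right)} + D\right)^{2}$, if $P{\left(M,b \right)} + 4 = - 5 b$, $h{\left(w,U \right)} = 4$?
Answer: $1862$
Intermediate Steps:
$D = -4$ ($D = \left(-1\right) 4 = -4$)
$P{\left(M,b \right)} = -4 - 5 b$
$\left(-2 + 40\right) \left(P{\left(-5,-3 \right)} + D\right)^{2} = \left(-2 + 40\right) \left(\left(-4 - -15\right) - 4\right)^{2} = 38 \left(\left(-4 + 15\right) - 4\right)^{2} = 38 \left(11 - 4\right)^{2} = 38 \cdot 7^{2} = 38 \cdot 49 = 1862$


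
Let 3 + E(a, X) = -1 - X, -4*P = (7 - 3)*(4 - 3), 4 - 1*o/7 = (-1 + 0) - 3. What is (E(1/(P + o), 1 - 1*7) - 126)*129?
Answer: -15996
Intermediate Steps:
o = 56 (o = 28 - 7*((-1 + 0) - 3) = 28 - 7*(-1 - 3) = 28 - 7*(-4) = 28 + 28 = 56)
P = -1 (P = -(7 - 3)*(4 - 3)/4 = -1 ≈ -1.0000)
E(a, X) = -4 - X (E(a, X) = -3 + (-1 - X) = -4 - X)
(E(1/(P + o), 1 - 1*7) - 126)*129 = ((-4 - (1 - 1*7)) - 126)*129 = ((-4 - (1 - 7)) - 126)*129 = ((-4 - 1*(-6)) - 126)*129 = ((-4 + 6) - 126)*129 = (2 - 126)*129 = -124*129 = -15996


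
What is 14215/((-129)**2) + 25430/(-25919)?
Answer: -54742045/431318079 ≈ -0.12692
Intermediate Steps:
14215/((-129)**2) + 25430/(-25919) = 14215/16641 + 25430*(-1/25919) = 14215*(1/16641) - 25430/25919 = 14215/16641 - 25430/25919 = -54742045/431318079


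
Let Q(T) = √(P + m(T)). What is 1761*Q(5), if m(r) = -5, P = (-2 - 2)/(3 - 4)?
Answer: 1761*I ≈ 1761.0*I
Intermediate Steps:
P = 4 (P = -4/(-1) = -4*(-1) = 4)
Q(T) = I (Q(T) = √(4 - 5) = √(-1) = I)
1761*Q(5) = 1761*I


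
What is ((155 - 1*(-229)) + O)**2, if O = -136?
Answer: 61504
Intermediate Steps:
((155 - 1*(-229)) + O)**2 = ((155 - 1*(-229)) - 136)**2 = ((155 + 229) - 136)**2 = (384 - 136)**2 = 248**2 = 61504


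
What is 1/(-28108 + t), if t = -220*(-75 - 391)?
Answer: 1/74412 ≈ 1.3439e-5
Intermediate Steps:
t = 102520 (t = -220*(-466) = 102520)
1/(-28108 + t) = 1/(-28108 + 102520) = 1/74412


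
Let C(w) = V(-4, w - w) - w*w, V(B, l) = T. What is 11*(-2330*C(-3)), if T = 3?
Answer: 153780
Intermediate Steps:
V(B, l) = 3
C(w) = 3 - w² (C(w) = 3 - w*w = 3 - w²)
11*(-2330*C(-3)) = 11*(-2330*(3 - 1*(-3)²)) = 11*(-2330*(3 - 1*9)) = 11*(-2330*(3 - 9)) = 11*(-2330*(-6)) = 11*13980 = 153780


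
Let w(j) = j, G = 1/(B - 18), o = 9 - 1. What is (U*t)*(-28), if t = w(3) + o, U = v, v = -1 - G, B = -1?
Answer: 5544/19 ≈ 291.79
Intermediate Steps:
o = 8
G = -1/19 (G = 1/(-1 - 18) = 1/(-19) = -1/19 ≈ -0.052632)
v = -18/19 (v = -1 - 1*(-1/19) = -1 + 1/19 = -18/19 ≈ -0.94737)
U = -18/19 ≈ -0.94737
t = 11 (t = 3 + 8 = 11)
(U*t)*(-28) = -18/19*11*(-28) = -198/19*(-28) = 5544/19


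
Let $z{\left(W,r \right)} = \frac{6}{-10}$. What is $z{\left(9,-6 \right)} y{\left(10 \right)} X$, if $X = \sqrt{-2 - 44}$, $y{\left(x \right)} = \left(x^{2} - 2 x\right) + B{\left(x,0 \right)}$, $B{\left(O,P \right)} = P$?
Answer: $- 48 i \sqrt{46} \approx - 325.55 i$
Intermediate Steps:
$z{\left(W,r \right)} = - \frac{3}{5}$ ($z{\left(W,r \right)} = 6 \left(- \frac{1}{10}\right) = - \frac{3}{5}$)
$y{\left(x \right)} = x^{2} - 2 x$ ($y{\left(x \right)} = \left(x^{2} - 2 x\right) + 0 = x^{2} - 2 x$)
$X = i \sqrt{46}$ ($X = \sqrt{-46} = i \sqrt{46} \approx 6.7823 i$)
$z{\left(9,-6 \right)} y{\left(10 \right)} X = - \frac{3 \cdot 10 \left(-2 + 10\right)}{5} i \sqrt{46} = - \frac{3 \cdot 10 \cdot 8}{5} i \sqrt{46} = \left(- \frac{3}{5}\right) 80 i \sqrt{46} = - 48 i \sqrt{46}$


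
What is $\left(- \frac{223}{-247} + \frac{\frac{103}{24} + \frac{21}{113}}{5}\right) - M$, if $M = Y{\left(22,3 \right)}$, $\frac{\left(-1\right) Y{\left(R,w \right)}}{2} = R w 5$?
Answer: $\frac{2216574401}{3349320} \approx 661.8$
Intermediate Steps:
$Y{\left(R,w \right)} = - 10 R w$ ($Y{\left(R,w \right)} = - 2 R w 5 = - 2 \cdot 5 R w = - 10 R w$)
$M = -660$ ($M = \left(-10\right) 22 \cdot 3 = -660$)
$\left(- \frac{223}{-247} + \frac{\frac{103}{24} + \frac{21}{113}}{5}\right) - M = \left(- \frac{223}{-247} + \frac{\frac{103}{24} + \frac{21}{113}}{5}\right) - -660 = \left(\left(-223\right) \left(- \frac{1}{247}\right) + \left(103 \cdot \frac{1}{24} + 21 \cdot \frac{1}{113}\right) \frac{1}{5}\right) + 660 = \left(\frac{223}{247} + \left(\frac{103}{24} + \frac{21}{113}\right) \frac{1}{5}\right) + 660 = \left(\frac{223}{247} + \frac{12143}{2712} \cdot \frac{1}{5}\right) + 660 = \left(\frac{223}{247} + \frac{12143}{13560}\right) + 660 = \frac{6023201}{3349320} + 660 = \frac{2216574401}{3349320}$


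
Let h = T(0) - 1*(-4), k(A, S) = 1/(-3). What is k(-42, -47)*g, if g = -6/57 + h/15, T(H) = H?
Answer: -46/855 ≈ -0.053801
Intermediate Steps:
k(A, S) = -⅓
h = 4 (h = 0 - 1*(-4) = 0 + 4 = 4)
g = 46/285 (g = -6/57 + 4/15 = -6*1/57 + 4*(1/15) = -2/19 + 4/15 = 46/285 ≈ 0.16140)
k(-42, -47)*g = -⅓*46/285 = -46/855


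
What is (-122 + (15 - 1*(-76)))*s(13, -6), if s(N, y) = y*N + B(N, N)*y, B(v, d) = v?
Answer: 4836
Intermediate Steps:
s(N, y) = 2*N*y (s(N, y) = y*N + N*y = N*y + N*y = 2*N*y)
(-122 + (15 - 1*(-76)))*s(13, -6) = (-122 + (15 - 1*(-76)))*(2*13*(-6)) = (-122 + (15 + 76))*(-156) = (-122 + 91)*(-156) = -31*(-156) = 4836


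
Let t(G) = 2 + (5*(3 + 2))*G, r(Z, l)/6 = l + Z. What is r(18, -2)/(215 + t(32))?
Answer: 32/339 ≈ 0.094395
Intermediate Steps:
r(Z, l) = 6*Z + 6*l (r(Z, l) = 6*(l + Z) = 6*(Z + l) = 6*Z + 6*l)
t(G) = 2 + 25*G (t(G) = 2 + (5*5)*G = 2 + 25*G)
r(18, -2)/(215 + t(32)) = (6*18 + 6*(-2))/(215 + (2 + 25*32)) = (108 - 12)/(215 + (2 + 800)) = 96/(215 + 802) = 96/1017 = 96*(1/1017) = 32/339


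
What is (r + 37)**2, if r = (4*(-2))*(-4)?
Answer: 4761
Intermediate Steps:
r = 32 (r = -8*(-4) = 32)
(r + 37)**2 = (32 + 37)**2 = 69**2 = 4761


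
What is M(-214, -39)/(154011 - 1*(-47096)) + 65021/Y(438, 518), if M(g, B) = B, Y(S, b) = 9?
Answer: 13076177896/1809963 ≈ 7224.6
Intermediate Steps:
M(-214, -39)/(154011 - 1*(-47096)) + 65021/Y(438, 518) = -39/(154011 - 1*(-47096)) + 65021/9 = -39/(154011 + 47096) + 65021*(1/9) = -39/201107 + 65021/9 = 13076177896/1809963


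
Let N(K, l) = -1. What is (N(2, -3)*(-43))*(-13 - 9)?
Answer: -946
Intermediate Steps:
(N(2, -3)*(-43))*(-13 - 9) = (-1*(-43))*(-13 - 9) = 43*(-22) = -946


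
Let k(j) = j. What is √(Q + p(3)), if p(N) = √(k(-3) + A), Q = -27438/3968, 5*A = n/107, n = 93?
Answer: √(-121728344025 + 197427840*I*√22470)/132680 ≈ 0.31735 + 2.6487*I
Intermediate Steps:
A = 93/535 (A = (93/107)/5 = (93*(1/107))/5 = (⅕)*(93/107) = 93/535 ≈ 0.17383)
Q = -13719/1984 (Q = -27438*1/3968 = -13719/1984 ≈ -6.9148)
p(N) = 6*I*√22470/535 (p(N) = √(-3 + 93/535) = √(-1512/535) = 6*I*√22470/535)
√(Q + p(3)) = √(-13719/1984 + 6*I*√22470/535)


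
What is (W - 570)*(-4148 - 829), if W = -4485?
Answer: 25158735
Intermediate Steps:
(W - 570)*(-4148 - 829) = (-4485 - 570)*(-4148 - 829) = -5055*(-4977) = 25158735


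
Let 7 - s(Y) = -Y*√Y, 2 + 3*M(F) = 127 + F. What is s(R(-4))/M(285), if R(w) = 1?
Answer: 12/205 ≈ 0.058537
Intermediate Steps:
M(F) = 125/3 + F/3 (M(F) = -⅔ + (127 + F)/3 = -⅔ + (127/3 + F/3) = 125/3 + F/3)
s(Y) = 7 + Y^(3/2) (s(Y) = 7 - (-1)*Y*√Y = 7 - (-1)*Y^(3/2) = 7 + Y^(3/2))
s(R(-4))/M(285) = (7 + 1^(3/2))/(125/3 + (⅓)*285) = (7 + 1)/(125/3 + 95) = 8/(410/3) = 8*(3/410) = 12/205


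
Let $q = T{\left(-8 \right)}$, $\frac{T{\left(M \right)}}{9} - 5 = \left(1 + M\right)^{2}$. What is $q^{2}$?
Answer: $236196$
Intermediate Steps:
$T{\left(M \right)} = 45 + 9 \left(1 + M\right)^{2}$
$q = 486$ ($q = 45 + 9 \left(1 - 8\right)^{2} = 45 + 9 \left(-7\right)^{2} = 45 + 9 \cdot 49 = 45 + 441 = 486$)
$q^{2} = 486^{2} = 236196$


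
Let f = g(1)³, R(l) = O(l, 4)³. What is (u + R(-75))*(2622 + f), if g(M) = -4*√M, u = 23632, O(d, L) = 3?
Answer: 60519722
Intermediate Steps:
R(l) = 27 (R(l) = 3³ = 27)
f = -64 (f = (-4*√1)³ = (-4*1)³ = (-4)³ = -64)
(u + R(-75))*(2622 + f) = (23632 + 27)*(2622 - 64) = 23659*2558 = 60519722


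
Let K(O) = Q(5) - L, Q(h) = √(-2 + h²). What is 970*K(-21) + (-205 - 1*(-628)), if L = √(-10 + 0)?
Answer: 423 + 970*√23 - 970*I*√10 ≈ 5075.0 - 3067.4*I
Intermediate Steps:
L = I*√10 (L = √(-10) = I*√10 ≈ 3.1623*I)
K(O) = √23 - I*√10 (K(O) = √(-2 + 5²) - I*√10 = √(-2 + 25) - I*√10 = √23 - I*√10)
970*K(-21) + (-205 - 1*(-628)) = 970*(√23 - I*√10) + (-205 - 1*(-628)) = (970*√23 - 970*I*√10) + (-205 + 628) = (970*√23 - 970*I*√10) + 423 = 423 + 970*√23 - 970*I*√10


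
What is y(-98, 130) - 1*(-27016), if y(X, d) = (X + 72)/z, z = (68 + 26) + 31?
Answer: 3376974/125 ≈ 27016.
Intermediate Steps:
z = 125 (z = 94 + 31 = 125)
y(X, d) = 72/125 + X/125 (y(X, d) = (X + 72)/125 = (72 + X)*(1/125) = 72/125 + X/125)
y(-98, 130) - 1*(-27016) = (72/125 + (1/125)*(-98)) - 1*(-27016) = (72/125 - 98/125) + 27016 = -26/125 + 27016 = 3376974/125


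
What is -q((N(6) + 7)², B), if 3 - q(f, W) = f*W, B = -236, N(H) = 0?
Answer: -11567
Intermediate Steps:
q(f, W) = 3 - W*f (q(f, W) = 3 - f*W = 3 - W*f)
-q((N(6) + 7)², B) = -(3 - 1*(-236)*(0 + 7)²) = -(3 - 1*(-236)*7²) = -(3 - 1*(-236)*49) = -(3 + 11564) = -1*11567 = -11567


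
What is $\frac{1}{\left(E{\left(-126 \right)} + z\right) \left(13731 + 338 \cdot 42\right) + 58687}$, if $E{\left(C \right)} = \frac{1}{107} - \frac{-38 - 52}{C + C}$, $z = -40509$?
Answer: $- \frac{14}{15837442165} \approx -8.8398 \cdot 10^{-10}$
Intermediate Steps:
$E{\left(C \right)} = \frac{1}{107} + \frac{45}{C}$ ($E{\left(C \right)} = \frac{1}{107} - - \frac{90}{2 C} = \frac{1}{107} - - 90 \frac{1}{2 C} = \frac{1}{107} - - \frac{45}{C} = \frac{1}{107} + \frac{45}{C}$)
$\frac{1}{\left(E{\left(-126 \right)} + z\right) \left(13731 + 338 \cdot 42\right) + 58687} = \frac{1}{\left(\frac{4815 - 126}{107 \left(-126\right)} - 40509\right) \left(13731 + 338 \cdot 42\right) + 58687} = \frac{1}{\left(\frac{1}{107} \left(- \frac{1}{126}\right) 4689 - 40509\right) \left(13731 + 14196\right) + 58687} = \frac{1}{\left(- \frac{521}{1498} - 40509\right) 27927 + 58687} = \frac{1}{\left(- \frac{60683003}{1498}\right) 27927 + 58687} = \frac{1}{- \frac{15838263783}{14} + 58687} = \frac{1}{- \frac{15837442165}{14}} = - \frac{14}{15837442165}$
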